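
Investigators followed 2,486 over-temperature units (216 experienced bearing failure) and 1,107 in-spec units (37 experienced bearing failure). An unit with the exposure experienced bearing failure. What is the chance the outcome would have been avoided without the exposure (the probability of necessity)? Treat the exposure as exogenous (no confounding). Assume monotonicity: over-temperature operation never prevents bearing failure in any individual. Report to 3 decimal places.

PN ≈ 0.615

p₁ = P(outcome | exposed) = 216/2486 = 0.086887
p₀ = P(outcome | unexposed) = 37/1107 = 0.033424
Under exogeneity and monotonicity, PN = (p₁ − p₀) / p₁.
PN = (0.086887 − 0.033424) / 0.086887 = 0.053463 / 0.086887 ≈ 0.6153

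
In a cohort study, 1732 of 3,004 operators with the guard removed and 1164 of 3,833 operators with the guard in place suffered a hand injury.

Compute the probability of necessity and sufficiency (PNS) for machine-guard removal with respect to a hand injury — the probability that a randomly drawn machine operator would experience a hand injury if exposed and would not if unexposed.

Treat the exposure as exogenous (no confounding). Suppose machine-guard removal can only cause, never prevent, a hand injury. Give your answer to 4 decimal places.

PNS ≈ 0.2729

p₁ = P(outcome | exposed) = 1732/3004 = 0.57656
p₀ = P(outcome | unexposed) = 1164/3833 = 0.30368
Under exogeneity and monotonicity, PNS = p₁ − p₀.
PNS = 0.57656 − 0.30368 = 0.27289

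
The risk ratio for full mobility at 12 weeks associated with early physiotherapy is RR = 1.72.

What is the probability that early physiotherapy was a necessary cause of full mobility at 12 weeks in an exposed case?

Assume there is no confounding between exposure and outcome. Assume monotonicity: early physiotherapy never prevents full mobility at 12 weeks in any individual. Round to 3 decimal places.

PN ≈ 0.419

Under exogeneity and monotonicity, PN = (RR − 1) / RR = 1 − 1/RR.
PN = (1.72 − 1) / 1.72 = 0.72 / 1.72 ≈ 0.4186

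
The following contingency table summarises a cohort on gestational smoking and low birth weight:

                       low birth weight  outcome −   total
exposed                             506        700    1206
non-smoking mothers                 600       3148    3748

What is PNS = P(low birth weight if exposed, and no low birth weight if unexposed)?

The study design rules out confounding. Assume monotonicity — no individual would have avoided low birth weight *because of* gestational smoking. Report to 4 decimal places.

PNS ≈ 0.2595

p₁ = P(outcome | exposed) = 506/1206 = 0.41957
p₀ = P(outcome | unexposed) = 600/3748 = 0.16009
Under exogeneity and monotonicity, PNS = p₁ − p₀.
PNS = 0.41957 − 0.16009 = 0.25948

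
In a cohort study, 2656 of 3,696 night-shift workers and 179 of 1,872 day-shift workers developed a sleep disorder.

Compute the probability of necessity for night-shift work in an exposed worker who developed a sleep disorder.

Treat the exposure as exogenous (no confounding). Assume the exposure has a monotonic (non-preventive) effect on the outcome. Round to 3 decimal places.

p₁ = P(outcome | exposed) = 2656/3696 = 0.71861
p₀ = P(outcome | unexposed) = 179/1872 = 0.09562
Under exogeneity and monotonicity, PN = (p₁ − p₀) / p₁.
PN = (0.71861 − 0.09562) / 0.71861 = 0.623 / 0.71861 ≈ 0.8669

PN ≈ 0.867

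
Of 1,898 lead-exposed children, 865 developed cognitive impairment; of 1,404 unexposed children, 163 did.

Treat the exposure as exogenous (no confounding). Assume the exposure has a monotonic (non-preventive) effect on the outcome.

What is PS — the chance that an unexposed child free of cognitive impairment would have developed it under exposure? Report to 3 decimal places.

p₁ = P(outcome | exposed) = 865/1898 = 0.45574
p₀ = P(outcome | unexposed) = 163/1404 = 0.1161
Under exogeneity and monotonicity, PS = (p₁ − p₀) / (1 − p₀).
PS = (0.45574 − 0.1161) / (1 − 0.1161) = 0.33965 / 0.8839 ≈ 0.3843

PS ≈ 0.384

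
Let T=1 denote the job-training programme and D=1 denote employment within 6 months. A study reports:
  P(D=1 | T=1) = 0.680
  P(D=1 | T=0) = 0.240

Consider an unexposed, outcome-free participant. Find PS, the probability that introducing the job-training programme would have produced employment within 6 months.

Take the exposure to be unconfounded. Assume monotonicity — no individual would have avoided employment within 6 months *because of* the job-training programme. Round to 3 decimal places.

Let p₁ = 0.68, p₀ = 0.24.
Under exogeneity and monotonicity, PS = (p₁ − p₀) / (1 − p₀).
PS = (0.68 − 0.24) / (1 − 0.24) = 0.44 / 0.76 ≈ 0.5789

PS ≈ 0.579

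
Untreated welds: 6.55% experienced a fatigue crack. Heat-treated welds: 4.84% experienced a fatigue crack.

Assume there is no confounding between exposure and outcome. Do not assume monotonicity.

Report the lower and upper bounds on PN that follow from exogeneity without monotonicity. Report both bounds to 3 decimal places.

p₁ = 0.0655, p₀ = 0.0484.
Under exogeneity alone the bounds on PN are max{0,(p₁−p₀)/p₁} ≤ PN ≤ min{1,(1−p₀)/p₁}.
  lower = (p₁ − p₀)/p₁ = 0.0171 / 0.0655 ≈ 0.2611
  upper = min{1, (1 − p₀)/p₁} = 0.9516 / 0.0655 ≈ 14.5282 → capped at 1

0.261 ≤ PN ≤ 1.000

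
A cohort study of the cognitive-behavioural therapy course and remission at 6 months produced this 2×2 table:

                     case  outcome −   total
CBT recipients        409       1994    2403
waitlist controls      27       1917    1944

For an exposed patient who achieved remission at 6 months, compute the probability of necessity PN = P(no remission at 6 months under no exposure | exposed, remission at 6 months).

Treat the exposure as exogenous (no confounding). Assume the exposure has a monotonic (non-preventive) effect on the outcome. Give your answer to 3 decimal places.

p₁ = P(outcome | exposed) = 409/2403 = 0.1702
p₀ = P(outcome | unexposed) = 27/1944 = 0.013889
Under exogeneity and monotonicity, PN = (p₁ − p₀) / p₁.
PN = (0.1702 − 0.013889) / 0.1702 = 0.15632 / 0.1702 ≈ 0.9184

PN ≈ 0.918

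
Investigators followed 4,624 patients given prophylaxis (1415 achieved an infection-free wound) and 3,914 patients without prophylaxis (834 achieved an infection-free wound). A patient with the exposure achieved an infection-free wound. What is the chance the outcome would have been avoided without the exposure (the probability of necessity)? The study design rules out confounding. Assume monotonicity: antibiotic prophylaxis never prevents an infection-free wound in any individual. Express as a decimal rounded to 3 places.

p₁ = P(outcome | exposed) = 1415/4624 = 0.30601
p₀ = P(outcome | unexposed) = 834/3914 = 0.21308
Under exogeneity and monotonicity, PN = (p₁ − p₀) / p₁.
PN = (0.30601 − 0.21308) / 0.30601 = 0.092931 / 0.30601 ≈ 0.3037

PN ≈ 0.304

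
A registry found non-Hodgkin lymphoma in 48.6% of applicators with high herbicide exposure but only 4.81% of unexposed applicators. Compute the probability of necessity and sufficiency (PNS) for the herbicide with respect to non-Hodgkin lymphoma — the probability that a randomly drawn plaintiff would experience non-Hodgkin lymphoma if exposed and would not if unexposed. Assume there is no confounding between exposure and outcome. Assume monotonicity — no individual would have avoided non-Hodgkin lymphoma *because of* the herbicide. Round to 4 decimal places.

p₁ = 0.486, p₀ = 0.0481.
Under exogeneity and monotonicity, PNS = p₁ − p₀.
PNS = 0.486 − 0.0481 = 0.4379

PNS ≈ 0.4379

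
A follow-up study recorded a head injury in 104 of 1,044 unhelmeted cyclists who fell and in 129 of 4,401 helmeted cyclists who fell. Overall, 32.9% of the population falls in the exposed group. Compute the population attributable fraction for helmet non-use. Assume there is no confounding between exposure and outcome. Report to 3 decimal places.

p₁ = P(outcome | exposed) = 104/1044 = 0.099617
p₀ = P(outcome | unexposed) = 129/4401 = 0.029312
Overall risk P(Y=1) = π·p₁ + (1−π)·p₀ = 0.329×0.099617 + 0.671×0.029312 = 0.052442.
Under exogeneity, PAF = [P(Y=1) − p₀] / P(Y=1).
PAF = (0.052442 − 0.029312) / 0.052442 ≈ 0.4411

PAF ≈ 0.441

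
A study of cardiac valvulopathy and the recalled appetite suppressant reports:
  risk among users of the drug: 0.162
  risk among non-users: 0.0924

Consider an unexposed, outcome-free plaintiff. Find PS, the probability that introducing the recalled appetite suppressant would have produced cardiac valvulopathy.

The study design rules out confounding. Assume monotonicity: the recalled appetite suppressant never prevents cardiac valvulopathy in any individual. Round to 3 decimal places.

Let p₁ = 0.162, p₀ = 0.0924.
Under exogeneity and monotonicity, PS = (p₁ − p₀) / (1 − p₀).
PS = (0.162 − 0.0924) / (1 − 0.0924) = 0.0696 / 0.9076 ≈ 0.0767

PS ≈ 0.077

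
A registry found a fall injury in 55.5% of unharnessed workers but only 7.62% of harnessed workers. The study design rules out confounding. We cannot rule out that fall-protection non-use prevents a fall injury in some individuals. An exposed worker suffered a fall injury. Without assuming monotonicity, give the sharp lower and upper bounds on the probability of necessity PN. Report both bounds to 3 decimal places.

0.863 ≤ PN ≤ 1.000

p₁ = 0.555, p₀ = 0.0762.
Under exogeneity alone the bounds on PN are max{0,(p₁−p₀)/p₁} ≤ PN ≤ min{1,(1−p₀)/p₁}.
  lower = (p₁ − p₀)/p₁ = 0.4788 / 0.555 ≈ 0.8627
  upper = min{1, (1 − p₀)/p₁} = 0.9238 / 0.555 ≈ 1.6645 → capped at 1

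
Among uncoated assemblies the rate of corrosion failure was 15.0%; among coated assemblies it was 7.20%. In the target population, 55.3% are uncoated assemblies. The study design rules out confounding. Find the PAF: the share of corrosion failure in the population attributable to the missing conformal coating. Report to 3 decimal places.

p₁ = 0.15, p₀ = 0.072.
Overall risk P(Y=1) = π·p₁ + (1−π)·p₀ = 0.553×0.15 + 0.447×0.072 = 0.11513.
Under exogeneity, PAF = [P(Y=1) − p₀] / P(Y=1).
PAF = (0.11513 − 0.072) / 0.11513 ≈ 0.3746

PAF ≈ 0.375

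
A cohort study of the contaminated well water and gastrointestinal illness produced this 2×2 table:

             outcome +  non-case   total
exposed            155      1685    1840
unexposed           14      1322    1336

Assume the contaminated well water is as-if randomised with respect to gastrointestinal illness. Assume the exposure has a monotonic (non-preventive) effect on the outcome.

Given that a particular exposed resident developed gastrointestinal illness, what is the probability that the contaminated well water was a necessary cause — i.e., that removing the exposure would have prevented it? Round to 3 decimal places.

p₁ = P(outcome | exposed) = 155/1840 = 0.084239
p₀ = P(outcome | unexposed) = 14/1336 = 0.010479
Under exogeneity and monotonicity, PN = (p₁ − p₀) / p₁.
PN = (0.084239 − 0.010479) / 0.084239 = 0.07376 / 0.084239 ≈ 0.8756

PN ≈ 0.876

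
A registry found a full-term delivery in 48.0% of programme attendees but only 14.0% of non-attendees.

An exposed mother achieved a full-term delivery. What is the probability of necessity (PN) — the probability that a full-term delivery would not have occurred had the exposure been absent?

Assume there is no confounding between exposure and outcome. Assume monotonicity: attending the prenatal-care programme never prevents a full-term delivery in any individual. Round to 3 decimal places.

p₁ = 0.48, p₀ = 0.14.
Under exogeneity and monotonicity, PN = (p₁ − p₀) / p₁.
PN = (0.48 − 0.14) / 0.48 = 0.34 / 0.48 ≈ 0.7083

PN ≈ 0.708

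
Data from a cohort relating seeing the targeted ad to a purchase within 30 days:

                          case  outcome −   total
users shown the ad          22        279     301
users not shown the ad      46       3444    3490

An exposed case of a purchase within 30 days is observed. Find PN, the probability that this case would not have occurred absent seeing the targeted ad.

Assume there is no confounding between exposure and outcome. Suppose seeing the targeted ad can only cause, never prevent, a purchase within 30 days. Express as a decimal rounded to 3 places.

PN ≈ 0.820

p₁ = P(outcome | exposed) = 22/301 = 0.07309
p₀ = P(outcome | unexposed) = 46/3490 = 0.013181
Under exogeneity and monotonicity, PN = (p₁ − p₀)/p₁.
PN = (0.07309 − 0.013181) / 0.07309 ≈ 0.8197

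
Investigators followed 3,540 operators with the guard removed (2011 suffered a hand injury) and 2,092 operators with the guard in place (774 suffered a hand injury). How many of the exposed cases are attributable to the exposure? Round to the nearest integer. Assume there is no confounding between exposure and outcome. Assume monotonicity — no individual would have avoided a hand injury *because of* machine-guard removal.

about 701 cases

p₁ = P(outcome | exposed) = 2011/3540 = 0.56808
p₀ = P(outcome | unexposed) = 774/2092 = 0.36998
PN = (p₁ − p₀)/p₁ = (0.56808 − 0.36998) / 0.56808 ≈ 0.34872.
Attributable cases ≈ PN × (exposed cases) = 0.34872 × 2011 ≈ 701.27.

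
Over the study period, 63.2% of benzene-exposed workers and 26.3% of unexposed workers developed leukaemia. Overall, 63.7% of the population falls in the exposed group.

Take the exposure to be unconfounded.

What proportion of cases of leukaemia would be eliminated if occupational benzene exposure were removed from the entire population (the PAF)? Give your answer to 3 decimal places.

PAF ≈ 0.472

p₁ = 0.632, p₀ = 0.263.
Overall risk P(Y=1) = π·p₁ + (1−π)·p₀ = 0.637×0.632 + 0.363×0.263 = 0.49805.
Under exogeneity, PAF = [P(Y=1) − p₀] / P(Y=1).
PAF = (0.49805 − 0.263) / 0.49805 ≈ 0.4719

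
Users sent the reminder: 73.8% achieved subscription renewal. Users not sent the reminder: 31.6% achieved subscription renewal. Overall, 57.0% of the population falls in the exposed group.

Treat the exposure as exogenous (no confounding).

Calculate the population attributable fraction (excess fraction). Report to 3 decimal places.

PAF ≈ 0.432

p₁ = 0.738, p₀ = 0.316.
Overall risk P(Y=1) = π·p₁ + (1−π)·p₀ = 0.57×0.738 + 0.43×0.316 = 0.55654.
Under exogeneity, PAF = [P(Y=1) − p₀] / P(Y=1).
PAF = (0.55654 − 0.316) / 0.55654 ≈ 0.4322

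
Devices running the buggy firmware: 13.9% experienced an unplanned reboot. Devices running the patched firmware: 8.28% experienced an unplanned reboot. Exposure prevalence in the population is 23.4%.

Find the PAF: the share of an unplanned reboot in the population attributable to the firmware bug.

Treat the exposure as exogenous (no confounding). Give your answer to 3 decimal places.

p₁ = 0.139, p₀ = 0.0828.
Overall risk P(Y=1) = π·p₁ + (1−π)·p₀ = 0.234×0.139 + 0.766×0.0828 = 0.095951.
Under exogeneity, PAF = [P(Y=1) − p₀] / P(Y=1).
PAF = (0.095951 − 0.0828) / 0.095951 ≈ 0.1371

PAF ≈ 0.137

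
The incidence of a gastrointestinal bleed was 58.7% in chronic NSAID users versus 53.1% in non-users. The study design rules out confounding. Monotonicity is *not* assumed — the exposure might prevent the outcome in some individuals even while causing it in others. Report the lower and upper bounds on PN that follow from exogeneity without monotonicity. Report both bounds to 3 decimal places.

p₁ = 0.587, p₀ = 0.531.
Under exogeneity alone the bounds on PN are max{0,(p₁−p₀)/p₁} ≤ PN ≤ min{1,(1−p₀)/p₁}.
  lower = (p₁ − p₀)/p₁ = 0.056 / 0.587 ≈ 0.0954
  upper = min{1, (1 − p₀)/p₁} = 0.469 / 0.587 ≈ 0.7990

0.095 ≤ PN ≤ 0.799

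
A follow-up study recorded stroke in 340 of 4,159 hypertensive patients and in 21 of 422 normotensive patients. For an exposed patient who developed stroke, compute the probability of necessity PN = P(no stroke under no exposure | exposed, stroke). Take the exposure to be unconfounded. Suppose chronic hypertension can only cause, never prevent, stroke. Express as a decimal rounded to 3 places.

PN ≈ 0.391

p₁ = P(outcome | exposed) = 340/4159 = 0.08175
p₀ = P(outcome | unexposed) = 21/422 = 0.049763
Under exogeneity and monotonicity, PN = (p₁ − p₀) / p₁.
PN = (0.08175 − 0.049763) / 0.08175 = 0.031987 / 0.08175 ≈ 0.3913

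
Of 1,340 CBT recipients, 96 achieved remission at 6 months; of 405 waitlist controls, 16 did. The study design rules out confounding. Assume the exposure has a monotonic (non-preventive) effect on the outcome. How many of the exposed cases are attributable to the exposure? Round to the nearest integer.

p₁ = P(outcome | exposed) = 96/1340 = 0.071642
p₀ = P(outcome | unexposed) = 16/405 = 0.039506
PN = (p₁ − p₀)/p₁ = (0.071642 − 0.039506) / 0.071642 ≈ 0.44856.
Attributable cases ≈ PN × (exposed cases) = 0.44856 × 96 ≈ 43.06.

about 43 cases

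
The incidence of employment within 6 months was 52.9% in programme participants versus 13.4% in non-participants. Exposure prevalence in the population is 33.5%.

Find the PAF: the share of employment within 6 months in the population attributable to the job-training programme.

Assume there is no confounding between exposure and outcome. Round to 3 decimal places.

p₁ = 0.529, p₀ = 0.134.
Overall risk P(Y=1) = π·p₁ + (1−π)·p₀ = 0.335×0.529 + 0.665×0.134 = 0.26633.
Under exogeneity, PAF = [P(Y=1) − p₀] / P(Y=1).
PAF = (0.26633 − 0.134) / 0.26633 ≈ 0.4969

PAF ≈ 0.497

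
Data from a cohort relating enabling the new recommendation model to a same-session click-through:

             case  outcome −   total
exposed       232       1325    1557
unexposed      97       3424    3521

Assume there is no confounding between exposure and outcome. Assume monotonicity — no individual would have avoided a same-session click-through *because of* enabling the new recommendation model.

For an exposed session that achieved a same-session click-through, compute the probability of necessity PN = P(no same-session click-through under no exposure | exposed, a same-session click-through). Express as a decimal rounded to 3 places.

PN ≈ 0.815

p₁ = P(outcome | exposed) = 232/1557 = 0.149
p₀ = P(outcome | unexposed) = 97/3521 = 0.027549
Under exogeneity and monotonicity, PN = (p₁ − p₀)/p₁.
PN = (0.149 − 0.027549) / 0.149 ≈ 0.8151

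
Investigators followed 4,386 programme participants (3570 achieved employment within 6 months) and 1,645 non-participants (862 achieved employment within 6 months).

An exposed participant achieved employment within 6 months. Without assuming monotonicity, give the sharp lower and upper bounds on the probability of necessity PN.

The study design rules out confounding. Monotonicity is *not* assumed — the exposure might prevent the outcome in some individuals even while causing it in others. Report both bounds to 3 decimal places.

p₁ = P(outcome | exposed) = 3570/4386 = 0.81395
p₀ = P(outcome | unexposed) = 862/1645 = 0.52401
Under exogeneity alone the bounds on PN are max{0,(p₁−p₀)/p₁} ≤ PN ≤ min{1,(1−p₀)/p₁}.
  lower = (p₁ − p₀)/p₁ = 0.28994 / 0.81395 ≈ 0.3562
  upper = min{1, (1 − p₀)/p₁} = 0.47599 / 0.81395 ≈ 0.5848

0.356 ≤ PN ≤ 0.585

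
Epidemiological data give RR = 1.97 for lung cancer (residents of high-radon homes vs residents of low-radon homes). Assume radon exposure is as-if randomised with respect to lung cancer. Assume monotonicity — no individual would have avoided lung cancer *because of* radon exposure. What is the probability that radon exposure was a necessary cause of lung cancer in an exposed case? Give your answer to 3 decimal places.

Under exogeneity and monotonicity, PN = (RR − 1) / RR = 1 − 1/RR.
PN = (1.97 − 1) / 1.97 = 0.97 / 1.97 ≈ 0.4924

PN ≈ 0.492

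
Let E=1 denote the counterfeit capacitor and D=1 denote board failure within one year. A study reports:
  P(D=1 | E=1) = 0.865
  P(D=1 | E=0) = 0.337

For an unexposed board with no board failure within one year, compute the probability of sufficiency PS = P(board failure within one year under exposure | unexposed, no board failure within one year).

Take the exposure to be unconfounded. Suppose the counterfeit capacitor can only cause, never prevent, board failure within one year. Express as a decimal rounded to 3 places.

PS ≈ 0.796

Let p₁ = 0.865, p₀ = 0.337.
Under exogeneity and monotonicity, PS = (p₁ − p₀) / (1 − p₀).
PS = (0.865 − 0.337) / (1 − 0.337) = 0.528 / 0.663 ≈ 0.7964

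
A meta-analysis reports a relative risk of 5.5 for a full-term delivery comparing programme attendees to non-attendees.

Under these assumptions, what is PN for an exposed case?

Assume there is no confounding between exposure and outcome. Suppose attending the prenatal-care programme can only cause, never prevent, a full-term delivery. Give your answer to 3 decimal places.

Under exogeneity and monotonicity, PN = (RR − 1) / RR = 1 − 1/RR.
PN = (5.5 − 1) / 5.5 = 4.5 / 5.5 ≈ 0.8182

PN ≈ 0.818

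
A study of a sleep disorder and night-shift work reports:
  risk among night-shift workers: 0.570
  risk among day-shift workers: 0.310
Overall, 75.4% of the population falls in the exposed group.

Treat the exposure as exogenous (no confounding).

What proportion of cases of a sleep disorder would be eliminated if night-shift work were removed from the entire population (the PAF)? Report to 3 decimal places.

Let p₁ = 0.57, p₀ = 0.31.
Overall risk P(Y=1) = π·p₁ + (1−π)·p₀ = 0.754×0.57 + 0.246×0.31 = 0.50604.
Under exogeneity, PAF = [P(Y=1) − p₀] / P(Y=1).
PAF = (0.50604 − 0.31) / 0.50604 ≈ 0.3874

PAF ≈ 0.387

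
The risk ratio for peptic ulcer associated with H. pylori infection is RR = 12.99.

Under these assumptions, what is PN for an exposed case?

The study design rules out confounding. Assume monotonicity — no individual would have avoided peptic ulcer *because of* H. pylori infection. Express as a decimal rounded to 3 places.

PN ≈ 0.923

Under exogeneity and monotonicity, PN = (RR − 1) / RR = 1 − 1/RR.
PN = (12.99 − 1) / 12.99 = 11.99 / 12.99 ≈ 0.9230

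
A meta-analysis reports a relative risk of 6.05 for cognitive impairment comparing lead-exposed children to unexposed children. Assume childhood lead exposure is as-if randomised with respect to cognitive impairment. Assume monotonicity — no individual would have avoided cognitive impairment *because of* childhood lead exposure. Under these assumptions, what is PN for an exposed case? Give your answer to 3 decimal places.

Under exogeneity and monotonicity, PN = (RR − 1) / RR = 1 − 1/RR.
PN = (6.05 − 1) / 6.05 = 5.05 / 6.05 ≈ 0.8347

PN ≈ 0.835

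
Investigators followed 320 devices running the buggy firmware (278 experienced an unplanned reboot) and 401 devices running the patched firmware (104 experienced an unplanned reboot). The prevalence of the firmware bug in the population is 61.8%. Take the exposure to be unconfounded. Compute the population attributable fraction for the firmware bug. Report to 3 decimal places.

p₁ = P(outcome | exposed) = 278/320 = 0.86875
p₀ = P(outcome | unexposed) = 104/401 = 0.25935
Overall risk P(Y=1) = π·p₁ + (1−π)·p₀ = 0.618×0.86875 + 0.382×0.25935 = 0.63596.
Under exogeneity, PAF = [P(Y=1) − p₀] / P(Y=1).
PAF = (0.63596 − 0.25935) / 0.63596 ≈ 0.5922

PAF ≈ 0.592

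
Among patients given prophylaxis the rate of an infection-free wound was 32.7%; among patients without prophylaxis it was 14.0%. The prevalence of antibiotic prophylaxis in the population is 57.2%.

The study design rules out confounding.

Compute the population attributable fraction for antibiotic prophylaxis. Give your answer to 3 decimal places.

p₁ = 0.327, p₀ = 0.14.
Overall risk P(Y=1) = π·p₁ + (1−π)·p₀ = 0.572×0.327 + 0.428×0.14 = 0.24696.
Under exogeneity, PAF = [P(Y=1) − p₀] / P(Y=1).
PAF = (0.24696 − 0.14) / 0.24696 ≈ 0.4331

PAF ≈ 0.433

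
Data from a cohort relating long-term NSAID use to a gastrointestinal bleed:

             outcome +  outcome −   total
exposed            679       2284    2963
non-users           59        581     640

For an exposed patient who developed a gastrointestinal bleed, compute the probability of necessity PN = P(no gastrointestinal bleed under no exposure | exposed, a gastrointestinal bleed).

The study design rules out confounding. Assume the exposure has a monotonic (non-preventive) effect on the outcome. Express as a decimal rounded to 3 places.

p₁ = P(outcome | exposed) = 679/2963 = 0.22916
p₀ = P(outcome | unexposed) = 59/640 = 0.092188
Under exogeneity and monotonicity, PN = (p₁ − p₀)/p₁.
PN = (0.22916 − 0.092188) / 0.22916 ≈ 0.5977

PN ≈ 0.598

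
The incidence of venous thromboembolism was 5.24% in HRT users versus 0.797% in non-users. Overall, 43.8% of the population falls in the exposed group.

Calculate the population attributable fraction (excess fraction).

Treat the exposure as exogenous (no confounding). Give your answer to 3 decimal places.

p₁ = 0.0524, p₀ = 0.00797.
Overall risk P(Y=1) = π·p₁ + (1−π)·p₀ = 0.438×0.0524 + 0.562×0.00797 = 0.02743.
Under exogeneity, PAF = [P(Y=1) − p₀] / P(Y=1).
PAF = (0.02743 − 0.00797) / 0.02743 ≈ 0.7094

PAF ≈ 0.709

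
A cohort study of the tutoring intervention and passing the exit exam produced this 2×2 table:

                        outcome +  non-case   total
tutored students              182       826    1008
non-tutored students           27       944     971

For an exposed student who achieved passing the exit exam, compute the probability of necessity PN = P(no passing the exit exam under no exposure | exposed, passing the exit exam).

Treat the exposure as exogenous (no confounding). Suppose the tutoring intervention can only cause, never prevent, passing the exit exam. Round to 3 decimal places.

p₁ = P(outcome | exposed) = 182/1008 = 0.18056
p₀ = P(outcome | unexposed) = 27/971 = 0.027806
Under exogeneity and monotonicity, PN = (p₁ − p₀) / p₁.
PN = (0.18056 − 0.027806) / 0.18056 = 0.15275 / 0.18056 ≈ 0.8460

PN ≈ 0.846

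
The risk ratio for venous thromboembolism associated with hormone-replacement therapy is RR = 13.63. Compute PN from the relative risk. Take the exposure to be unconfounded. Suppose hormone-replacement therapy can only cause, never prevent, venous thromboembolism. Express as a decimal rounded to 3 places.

PN ≈ 0.927

Under exogeneity and monotonicity, PN = (RR − 1) / RR = 1 − 1/RR.
PN = (13.63 − 1) / 13.63 = 12.63 / 13.63 ≈ 0.9266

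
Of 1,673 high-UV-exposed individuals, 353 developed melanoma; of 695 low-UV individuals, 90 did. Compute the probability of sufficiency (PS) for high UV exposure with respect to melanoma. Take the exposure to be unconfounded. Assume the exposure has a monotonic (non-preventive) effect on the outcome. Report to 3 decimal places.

PS ≈ 0.094

p₁ = P(outcome | exposed) = 353/1673 = 0.211
p₀ = P(outcome | unexposed) = 90/695 = 0.1295
Under exogeneity and monotonicity, PS = (p₁ − p₀) / (1 − p₀).
PS = (0.211 − 0.1295) / (1 − 0.1295) = 0.081502 / 0.8705 ≈ 0.0936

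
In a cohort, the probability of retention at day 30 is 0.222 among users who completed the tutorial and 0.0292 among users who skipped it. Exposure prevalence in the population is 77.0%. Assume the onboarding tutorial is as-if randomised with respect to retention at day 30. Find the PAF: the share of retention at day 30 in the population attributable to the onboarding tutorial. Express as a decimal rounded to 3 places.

PAF ≈ 0.836

Let p₁ = 0.222, p₀ = 0.0292.
Overall risk P(Y=1) = π·p₁ + (1−π)·p₀ = 0.77×0.222 + 0.23×0.0292 = 0.17766.
Under exogeneity, PAF = [P(Y=1) − p₀] / P(Y=1).
PAF = (0.17766 − 0.0292) / 0.17766 ≈ 0.8356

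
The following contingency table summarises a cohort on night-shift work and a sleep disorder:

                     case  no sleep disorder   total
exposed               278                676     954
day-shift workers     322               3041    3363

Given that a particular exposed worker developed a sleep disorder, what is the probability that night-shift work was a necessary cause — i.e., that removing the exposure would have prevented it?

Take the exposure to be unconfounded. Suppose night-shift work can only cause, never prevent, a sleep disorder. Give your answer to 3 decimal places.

PN ≈ 0.671

p₁ = P(outcome | exposed) = 278/954 = 0.2914
p₀ = P(outcome | unexposed) = 322/3363 = 0.095748
Under exogeneity and monotonicity, PN = (p₁ − p₀) / p₁.
PN = (0.2914 − 0.095748) / 0.2914 = 0.19566 / 0.2914 ≈ 0.6714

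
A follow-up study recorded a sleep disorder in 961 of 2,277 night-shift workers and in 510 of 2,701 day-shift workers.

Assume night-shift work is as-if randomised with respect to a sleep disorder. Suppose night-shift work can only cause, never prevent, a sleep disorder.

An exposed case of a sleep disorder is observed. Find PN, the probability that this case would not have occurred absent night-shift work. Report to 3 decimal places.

PN ≈ 0.553

p₁ = P(outcome | exposed) = 961/2277 = 0.42205
p₀ = P(outcome | unexposed) = 510/2701 = 0.18882
Under exogeneity and monotonicity, PN = (p₁ − p₀) / p₁.
PN = (0.42205 − 0.18882) / 0.42205 = 0.23323 / 0.42205 ≈ 0.5526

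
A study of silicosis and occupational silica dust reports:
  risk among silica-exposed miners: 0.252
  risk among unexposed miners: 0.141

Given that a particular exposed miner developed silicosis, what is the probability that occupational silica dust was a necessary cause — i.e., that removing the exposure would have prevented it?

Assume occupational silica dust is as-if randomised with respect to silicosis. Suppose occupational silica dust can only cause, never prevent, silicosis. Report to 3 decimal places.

PN ≈ 0.440

Let p₁ = 0.252, p₀ = 0.141.
Under exogeneity and monotonicity, PN = (p₁ − p₀) / p₁.
PN = (0.252 − 0.141) / 0.252 = 0.111 / 0.252 ≈ 0.4405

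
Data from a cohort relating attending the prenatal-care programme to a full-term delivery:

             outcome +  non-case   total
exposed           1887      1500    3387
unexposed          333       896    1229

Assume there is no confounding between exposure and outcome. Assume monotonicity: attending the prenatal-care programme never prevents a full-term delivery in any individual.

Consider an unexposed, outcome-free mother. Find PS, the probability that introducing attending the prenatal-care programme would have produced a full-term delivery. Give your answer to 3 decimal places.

PS ≈ 0.393

p₁ = P(outcome | exposed) = 1887/3387 = 0.55713
p₀ = P(outcome | unexposed) = 333/1229 = 0.27095
Under exogeneity and monotonicity, PS = (p₁ − p₀) / (1 − p₀).
PS = (0.55713 − 0.27095) / (1 − 0.27095) = 0.28618 / 0.72905 ≈ 0.3925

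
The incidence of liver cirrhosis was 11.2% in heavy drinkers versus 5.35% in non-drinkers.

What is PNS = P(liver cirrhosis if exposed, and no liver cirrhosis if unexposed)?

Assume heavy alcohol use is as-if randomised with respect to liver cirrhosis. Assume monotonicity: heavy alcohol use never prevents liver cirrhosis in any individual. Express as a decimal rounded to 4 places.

PNS ≈ 0.0585

p₁ = 0.112, p₀ = 0.0535.
Under exogeneity and monotonicity, PNS = p₁ − p₀.
PNS = 0.112 − 0.0535 = 0.0585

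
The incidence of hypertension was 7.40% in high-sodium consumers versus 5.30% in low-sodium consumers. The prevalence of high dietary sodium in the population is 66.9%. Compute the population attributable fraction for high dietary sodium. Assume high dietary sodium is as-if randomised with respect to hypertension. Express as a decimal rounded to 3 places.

p₁ = 0.074, p₀ = 0.053.
Overall risk P(Y=1) = π·p₁ + (1−π)·p₀ = 0.669×0.074 + 0.331×0.053 = 0.067049.
Under exogeneity, PAF = [P(Y=1) − p₀] / P(Y=1).
PAF = (0.067049 − 0.053) / 0.067049 ≈ 0.2095

PAF ≈ 0.210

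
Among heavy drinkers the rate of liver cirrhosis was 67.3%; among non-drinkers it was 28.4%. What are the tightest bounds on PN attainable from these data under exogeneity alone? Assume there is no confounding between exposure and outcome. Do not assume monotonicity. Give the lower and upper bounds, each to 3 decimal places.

p₁ = 0.673, p₀ = 0.284.
Under exogeneity alone the bounds on PN are max{0,(p₁−p₀)/p₁} ≤ PN ≤ min{1,(1−p₀)/p₁}.
  lower = (p₁ − p₀)/p₁ = 0.389 / 0.673 ≈ 0.5780
  upper = min{1, (1 − p₀)/p₁} = 0.716 / 0.673 ≈ 1.0639 → capped at 1

0.578 ≤ PN ≤ 1.000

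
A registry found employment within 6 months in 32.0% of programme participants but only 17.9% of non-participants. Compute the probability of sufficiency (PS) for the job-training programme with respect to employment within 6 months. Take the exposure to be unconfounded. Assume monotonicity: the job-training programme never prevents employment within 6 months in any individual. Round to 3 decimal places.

p₁ = 0.32, p₀ = 0.179.
Under exogeneity and monotonicity, PS = (p₁ − p₀) / (1 − p₀).
PS = (0.32 − 0.179) / (1 − 0.179) = 0.141 / 0.821 ≈ 0.1717

PS ≈ 0.172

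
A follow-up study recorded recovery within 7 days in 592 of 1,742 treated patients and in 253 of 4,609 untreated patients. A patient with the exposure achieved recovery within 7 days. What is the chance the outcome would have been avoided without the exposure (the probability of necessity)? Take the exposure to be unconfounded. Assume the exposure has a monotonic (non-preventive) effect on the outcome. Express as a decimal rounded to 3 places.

p₁ = P(outcome | exposed) = 592/1742 = 0.33984
p₀ = P(outcome | unexposed) = 253/4609 = 0.054893
Under exogeneity and monotonicity, PN = (p₁ − p₀) / p₁.
PN = (0.33984 − 0.054893) / 0.33984 = 0.28495 / 0.33984 ≈ 0.8385

PN ≈ 0.838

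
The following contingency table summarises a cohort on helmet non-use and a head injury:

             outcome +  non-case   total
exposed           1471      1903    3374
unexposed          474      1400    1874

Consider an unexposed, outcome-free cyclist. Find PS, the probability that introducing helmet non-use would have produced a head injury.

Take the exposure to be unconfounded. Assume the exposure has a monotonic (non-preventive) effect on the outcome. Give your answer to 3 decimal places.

PS ≈ 0.245

p₁ = P(outcome | exposed) = 1471/3374 = 0.43598
p₀ = P(outcome | unexposed) = 474/1874 = 0.25293
Under exogeneity and monotonicity, PS = (p₁ − p₀)/(1 − p₀).
PS = (0.43598 − 0.25293) / 0.74707 ≈ 0.2450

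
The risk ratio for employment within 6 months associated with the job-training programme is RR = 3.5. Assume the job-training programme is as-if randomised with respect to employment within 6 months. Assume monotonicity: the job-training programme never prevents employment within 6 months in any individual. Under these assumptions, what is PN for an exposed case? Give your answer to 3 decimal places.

Under exogeneity and monotonicity, PN = (RR − 1) / RR = 1 − 1/RR.
PN = (3.5 − 1) / 3.5 = 2.5 / 3.5 ≈ 0.7143

PN ≈ 0.714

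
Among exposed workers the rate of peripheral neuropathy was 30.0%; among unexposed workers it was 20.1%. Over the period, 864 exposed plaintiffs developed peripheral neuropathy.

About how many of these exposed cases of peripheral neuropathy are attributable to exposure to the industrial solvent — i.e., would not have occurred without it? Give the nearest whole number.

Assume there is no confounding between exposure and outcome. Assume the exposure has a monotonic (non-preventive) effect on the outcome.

about 285 cases

p₁ = 0.3, p₀ = 0.201.
PN = (p₁ − p₀)/p₁ = (0.3 − 0.201) / 0.3 ≈ 0.33000.
Attributable cases ≈ PN × (exposed cases) = 0.33000 × 864 ≈ 285.12.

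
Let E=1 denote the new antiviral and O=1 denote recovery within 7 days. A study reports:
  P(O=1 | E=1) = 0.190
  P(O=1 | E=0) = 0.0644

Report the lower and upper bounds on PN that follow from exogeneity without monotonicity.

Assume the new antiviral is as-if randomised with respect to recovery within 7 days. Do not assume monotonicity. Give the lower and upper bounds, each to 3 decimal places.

0.661 ≤ PN ≤ 1.000

Let p₁ = 0.19, p₀ = 0.0644.
Under exogeneity alone the bounds on PN are max{0,(p₁−p₀)/p₁} ≤ PN ≤ min{1,(1−p₀)/p₁}.
  lower = (p₁ − p₀)/p₁ = 0.1256 / 0.19 ≈ 0.6611
  upper = min{1, (1 − p₀)/p₁} = 0.9356 / 0.19 ≈ 4.9242 → capped at 1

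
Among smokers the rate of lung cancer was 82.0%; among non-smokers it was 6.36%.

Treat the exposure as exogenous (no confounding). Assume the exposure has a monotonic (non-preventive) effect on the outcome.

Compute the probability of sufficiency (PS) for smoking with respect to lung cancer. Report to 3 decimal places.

p₁ = 0.82, p₀ = 0.0636.
Under exogeneity and monotonicity, PS = (p₁ − p₀) / (1 − p₀).
PS = (0.82 − 0.0636) / (1 − 0.0636) = 0.7564 / 0.9364 ≈ 0.8078

PS ≈ 0.808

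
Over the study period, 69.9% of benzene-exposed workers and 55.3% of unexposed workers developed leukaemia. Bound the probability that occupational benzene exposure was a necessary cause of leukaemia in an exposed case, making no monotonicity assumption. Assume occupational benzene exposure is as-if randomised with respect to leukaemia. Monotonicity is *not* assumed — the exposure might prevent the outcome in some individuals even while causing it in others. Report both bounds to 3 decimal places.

0.209 ≤ PN ≤ 0.639

p₁ = 0.699, p₀ = 0.553.
Under exogeneity alone the bounds on PN are max{0,(p₁−p₀)/p₁} ≤ PN ≤ min{1,(1−p₀)/p₁}.
  lower = (p₁ − p₀)/p₁ = 0.146 / 0.699 ≈ 0.2089
  upper = min{1, (1 − p₀)/p₁} = 0.447 / 0.699 ≈ 0.6395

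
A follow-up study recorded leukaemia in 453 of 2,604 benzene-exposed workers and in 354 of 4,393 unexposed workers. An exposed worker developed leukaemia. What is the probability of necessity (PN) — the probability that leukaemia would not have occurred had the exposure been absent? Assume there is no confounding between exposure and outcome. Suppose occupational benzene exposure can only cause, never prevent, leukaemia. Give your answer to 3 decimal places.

p₁ = P(outcome | exposed) = 453/2604 = 0.17396
p₀ = P(outcome | unexposed) = 354/4393 = 0.080583
Under exogeneity and monotonicity, PN = (p₁ − p₀) / p₁.
PN = (0.17396 − 0.080583) / 0.17396 = 0.09338 / 0.17396 ≈ 0.5368

PN ≈ 0.537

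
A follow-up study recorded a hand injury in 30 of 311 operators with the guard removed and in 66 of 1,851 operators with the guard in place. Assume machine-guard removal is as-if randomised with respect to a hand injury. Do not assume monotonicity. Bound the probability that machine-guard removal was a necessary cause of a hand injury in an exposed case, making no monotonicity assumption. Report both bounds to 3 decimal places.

0.630 ≤ PN ≤ 1.000

p₁ = P(outcome | exposed) = 30/311 = 0.096463
p₀ = P(outcome | unexposed) = 66/1851 = 0.035656
Under exogeneity alone the bounds on PN are max{0,(p₁−p₀)/p₁} ≤ PN ≤ min{1,(1−p₀)/p₁}.
  lower = (p₁ − p₀)/p₁ = 0.060807 / 0.096463 ≈ 0.6304
  upper = min{1, (1 − p₀)/p₁} = 0.96434 / 0.096463 ≈ 9.9970 → capped at 1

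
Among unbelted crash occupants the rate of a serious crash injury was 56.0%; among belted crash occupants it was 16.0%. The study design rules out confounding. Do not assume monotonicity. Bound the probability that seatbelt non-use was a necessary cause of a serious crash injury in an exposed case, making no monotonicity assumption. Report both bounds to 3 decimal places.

0.714 ≤ PN ≤ 1.000

p₁ = 0.56, p₀ = 0.16.
Under exogeneity alone the bounds on PN are max{0,(p₁−p₀)/p₁} ≤ PN ≤ min{1,(1−p₀)/p₁}.
  lower = (p₁ − p₀)/p₁ = 0.4 / 0.56 ≈ 0.7143
  upper = min{1, (1 − p₀)/p₁} = 0.84 / 0.56 ≈ 1.5000 → capped at 1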